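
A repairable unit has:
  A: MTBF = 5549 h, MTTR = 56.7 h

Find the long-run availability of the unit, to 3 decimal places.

0.990

A(A) = MTBF/(MTBF+MTTR) = 5549/(5549+56.7) = 0.990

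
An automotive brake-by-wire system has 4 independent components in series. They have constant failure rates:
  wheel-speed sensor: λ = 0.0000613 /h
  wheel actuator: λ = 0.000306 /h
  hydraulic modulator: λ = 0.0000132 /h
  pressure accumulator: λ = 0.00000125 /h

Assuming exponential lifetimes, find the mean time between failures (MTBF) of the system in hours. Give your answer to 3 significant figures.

2620

Series of exponential components: λ_sys = Σ λ_i
λ_sys = 0.0000613 + 0.000306 + 0.0000132 + 0.00000125 = 3.8175e-04 /h
MTBF = 1 / λ_sys = 2620 h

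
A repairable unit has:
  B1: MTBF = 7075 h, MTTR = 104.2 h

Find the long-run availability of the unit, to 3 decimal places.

0.985

A(B1) = MTBF/(MTBF+MTTR) = 7075/(7075+104.2) = 0.985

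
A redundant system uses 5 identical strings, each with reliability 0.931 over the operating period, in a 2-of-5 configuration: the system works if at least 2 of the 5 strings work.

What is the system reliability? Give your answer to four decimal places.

R = Σ_{i=2}^{5} C(5,i) p^i (1−p)^{5−i} with p = 0.931
C(5,2)·0.931^2·0.069^3 = 0.002847
C(5,3)·0.931^3·0.069^2 = 0.038419
C(5,4)·0.931^4·0.069^1 = 0.259190
C(5,5)·0.931^5·0.069^0 = 0.699437
Sum = 0.9999

0.9999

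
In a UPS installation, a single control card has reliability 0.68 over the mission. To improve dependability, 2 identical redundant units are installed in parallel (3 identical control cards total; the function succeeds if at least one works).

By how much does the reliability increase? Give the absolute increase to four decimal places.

R_before = 0.68
R_after = 1 − (1 − 0.68)^3 = 0.9672
ΔR = 0.9672 − 0.68 = 0.2872

0.2872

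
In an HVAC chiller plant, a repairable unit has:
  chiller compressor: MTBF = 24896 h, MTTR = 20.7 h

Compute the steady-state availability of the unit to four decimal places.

A(chiller compressor) = MTBF/(MTBF+MTTR) = 24896/(24896+20.7) = 0.9992

0.9992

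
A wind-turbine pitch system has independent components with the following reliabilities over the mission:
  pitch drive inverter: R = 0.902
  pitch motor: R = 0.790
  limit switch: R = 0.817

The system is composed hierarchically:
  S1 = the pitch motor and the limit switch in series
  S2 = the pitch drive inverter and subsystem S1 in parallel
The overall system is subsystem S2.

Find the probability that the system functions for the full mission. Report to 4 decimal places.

Series (pitch motor and limit switch): 0.790000 × 0.817000 = 0.645430
Parallel (pitch drive inverter and [0.645430]): 1 − (1 − 0.902000)(1 − 0.645430) = 0.9653

0.9653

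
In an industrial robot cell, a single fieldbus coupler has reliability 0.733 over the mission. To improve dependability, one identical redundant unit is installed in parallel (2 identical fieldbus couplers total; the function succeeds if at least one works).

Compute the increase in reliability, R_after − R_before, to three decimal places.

0.196

R_before = 0.733
R_after = 1 − (1 − 0.733)^2 = 0.929
ΔR = 0.929 − 0.733 = 0.196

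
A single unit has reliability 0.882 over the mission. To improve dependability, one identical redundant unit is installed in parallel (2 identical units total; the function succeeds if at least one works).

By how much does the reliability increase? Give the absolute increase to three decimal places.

R_before = 0.882
R_after = 1 − (1 − 0.882)^2 = 0.986
ΔR = 0.986 − 0.882 = 0.104

0.104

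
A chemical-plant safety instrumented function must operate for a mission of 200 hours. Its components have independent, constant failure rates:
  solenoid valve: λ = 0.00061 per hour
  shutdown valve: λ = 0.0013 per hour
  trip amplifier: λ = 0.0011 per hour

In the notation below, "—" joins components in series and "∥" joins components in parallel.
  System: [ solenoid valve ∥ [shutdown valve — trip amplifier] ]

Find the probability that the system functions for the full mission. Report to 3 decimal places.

R(solenoid valve) = exp(−0.00061 × 200) = 0.88515
R(shutdown valve) = exp(−0.0013 × 200) = 0.77105
R(trip amplifier) = exp(−0.0011 × 200) = 0.80252
Series (shutdown valve and trip amplifier): 0.77105 × 0.80252 = 0.61878
Parallel (solenoid valve and [0.61878]): 1 − (1 − 0.88515)(1 − 0.61878) = 0.956

0.956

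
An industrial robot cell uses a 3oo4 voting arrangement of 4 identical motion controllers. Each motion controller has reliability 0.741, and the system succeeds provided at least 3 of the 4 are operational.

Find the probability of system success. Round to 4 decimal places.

0.7230

R = Σ_{i=3}^{4} C(4,i) p^i (1−p)^{4−i} with p = 0.741
C(4,3)·0.741^3·0.259^1 = 0.421516
C(4,4)·0.741^4·0.259^0 = 0.301490
Sum = 0.7230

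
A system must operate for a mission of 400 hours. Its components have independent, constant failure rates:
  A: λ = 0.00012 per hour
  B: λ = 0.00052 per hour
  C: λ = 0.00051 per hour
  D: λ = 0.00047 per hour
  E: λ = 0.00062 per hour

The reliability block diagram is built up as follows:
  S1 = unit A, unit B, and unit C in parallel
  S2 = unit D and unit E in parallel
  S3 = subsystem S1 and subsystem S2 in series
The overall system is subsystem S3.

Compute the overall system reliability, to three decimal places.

0.961

R(A) = exp(−0.00012 × 400) = 0.95313
R(B) = exp(−0.00052 × 400) = 0.81221
R(C) = exp(−0.00051 × 400) = 0.81546
R(D) = exp(−0.00047 × 400) = 0.82861
R(E) = exp(−0.00062 × 400) = 0.78036
Parallel (A, B, and C): 1 − (1 − 0.95313)(1 − 0.81221)(1 − 0.81546) = 0.99838
Parallel (D and E): 1 − (1 − 0.82861)(1 − 0.78036) = 0.96236
Series ([0.99838] and [0.96236]): 0.99838 × 0.96236 = 0.961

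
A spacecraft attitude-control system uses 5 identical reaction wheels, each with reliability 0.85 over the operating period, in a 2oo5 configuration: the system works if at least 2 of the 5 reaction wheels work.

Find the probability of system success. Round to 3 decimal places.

R = Σ_{i=2}^{5} C(5,i) p^i (1−p)^{5−i} with p = 0.85
C(5,2)·0.85^2·0.15^3 = 0.02438
C(5,3)·0.85^3·0.15^2 = 0.13818
C(5,4)·0.85^4·0.15^1 = 0.39150
C(5,5)·0.85^5·0.15^0 = 0.44371
Sum = 0.998

0.998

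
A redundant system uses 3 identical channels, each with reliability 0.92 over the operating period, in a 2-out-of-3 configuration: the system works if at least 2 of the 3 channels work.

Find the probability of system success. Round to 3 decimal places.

R = Σ_{i=2}^{3} C(3,i) p^i (1−p)^{3−i} with p = 0.92
C(3,2)·0.92^2·0.08^1 = 0.20314
C(3,3)·0.92^3·0.08^0 = 0.77869
Sum = 0.982

0.982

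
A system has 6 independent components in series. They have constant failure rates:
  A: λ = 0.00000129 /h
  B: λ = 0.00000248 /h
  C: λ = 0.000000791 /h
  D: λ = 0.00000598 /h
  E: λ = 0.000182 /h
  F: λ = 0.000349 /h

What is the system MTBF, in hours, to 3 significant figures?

Series of exponential components: λ_sys = Σ λ_i
λ_sys = 0.00000129 + 0.00000248 + 0.000000791 + 0.00000598 + 0.000182 + 0.000349 = 5.4154e-04 /h
MTBF = 1 / λ_sys = 1850 h

1850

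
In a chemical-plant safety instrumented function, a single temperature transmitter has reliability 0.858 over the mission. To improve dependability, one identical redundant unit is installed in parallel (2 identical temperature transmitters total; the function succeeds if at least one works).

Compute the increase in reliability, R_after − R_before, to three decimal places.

R_before = 0.858
R_after = 1 − (1 − 0.858)^2 = 0.980
ΔR = 0.980 − 0.858 = 0.122

0.122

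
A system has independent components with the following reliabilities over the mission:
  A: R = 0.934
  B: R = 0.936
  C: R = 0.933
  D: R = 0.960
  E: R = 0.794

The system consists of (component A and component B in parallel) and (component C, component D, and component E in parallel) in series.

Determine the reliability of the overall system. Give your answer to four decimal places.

Parallel (A and B): 1 − (1 − 0.934000)(1 − 0.936000) = 0.995776
Parallel (C, D, and E): 1 − (1 − 0.933000)(1 − 0.960000)(1 − 0.794000) = 0.999448
Series ([0.995776] and [0.999448]): 0.995776 × 0.999448 = 0.9952

0.9952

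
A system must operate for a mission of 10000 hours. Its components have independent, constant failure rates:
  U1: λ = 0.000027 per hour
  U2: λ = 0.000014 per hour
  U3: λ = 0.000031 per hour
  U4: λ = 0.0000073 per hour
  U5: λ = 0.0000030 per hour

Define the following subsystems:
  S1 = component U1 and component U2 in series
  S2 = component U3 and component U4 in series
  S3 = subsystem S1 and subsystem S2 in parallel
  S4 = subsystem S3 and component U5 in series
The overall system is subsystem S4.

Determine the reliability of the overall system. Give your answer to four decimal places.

R(U1) = exp(−0.000027 × 10000) = 0.763379
R(U2) = exp(−0.000014 × 10000) = 0.869358
R(U3) = exp(−0.000031 × 10000) = 0.733447
R(U4) = exp(−0.0000073 × 10000) = 0.929601
R(U5) = exp(−0.0000030 × 10000) = 0.970446
Series (U1 and U2): 0.763379 × 0.869358 = 0.663650
Series (U3 and U4): 0.733447 × 0.929601 = 0.681813
Parallel ([0.663650] and [0.681813]): 1 − (1 − 0.663650)(1 − 0.681813) = 0.892978
Series ([0.892978] and U5): 0.892978 × 0.970446 = 0.8666

0.8666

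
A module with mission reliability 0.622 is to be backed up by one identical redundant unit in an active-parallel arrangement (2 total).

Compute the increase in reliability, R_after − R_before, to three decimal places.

0.235

R_before = 0.622
R_after = 1 − (1 − 0.622)^2 = 0.857
ΔR = 0.857 − 0.622 = 0.235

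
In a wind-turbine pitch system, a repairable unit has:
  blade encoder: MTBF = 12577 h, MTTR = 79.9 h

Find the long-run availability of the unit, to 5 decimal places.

A(blade encoder) = MTBF/(MTBF+MTTR) = 12577/(12577+79.9) = 0.99369

0.99369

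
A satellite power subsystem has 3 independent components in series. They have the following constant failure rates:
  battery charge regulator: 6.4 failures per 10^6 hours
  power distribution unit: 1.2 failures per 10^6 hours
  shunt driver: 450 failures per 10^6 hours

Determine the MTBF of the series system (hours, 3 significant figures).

Series of exponential components: λ_sys = Σ λ_i
λ_sys = 0.0000064 + 0.0000012 + 0.00045 = 4.5760e-04 /h
MTBF = 1 / λ_sys = 2190 h

2190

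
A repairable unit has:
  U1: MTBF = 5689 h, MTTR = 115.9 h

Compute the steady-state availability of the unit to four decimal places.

A(U1) = MTBF/(MTBF+MTTR) = 5689/(5689+115.9) = 0.9800

0.9800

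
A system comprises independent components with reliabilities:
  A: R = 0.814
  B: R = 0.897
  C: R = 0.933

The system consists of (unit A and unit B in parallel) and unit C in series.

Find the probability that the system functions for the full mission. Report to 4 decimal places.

0.9151

Parallel (A and B): 1 − (1 − 0.814000)(1 − 0.897000) = 0.980842
Series ([0.980842] and C): 0.980842 × 0.933000 = 0.9151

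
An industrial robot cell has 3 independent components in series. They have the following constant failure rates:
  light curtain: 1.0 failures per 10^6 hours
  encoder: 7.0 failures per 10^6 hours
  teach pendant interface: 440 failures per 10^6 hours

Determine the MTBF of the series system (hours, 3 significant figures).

Series of exponential components: λ_sys = Σ λ_i
λ_sys = 0.0000010 + 0.0000070 + 0.00044 = 4.4800e-04 /h
MTBF = 1 / λ_sys = 2230 h

2230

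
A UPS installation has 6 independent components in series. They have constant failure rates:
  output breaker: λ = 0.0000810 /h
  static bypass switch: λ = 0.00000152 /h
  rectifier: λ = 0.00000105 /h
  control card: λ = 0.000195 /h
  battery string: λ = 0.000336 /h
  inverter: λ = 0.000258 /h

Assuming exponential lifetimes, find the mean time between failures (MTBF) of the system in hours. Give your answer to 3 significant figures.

1150

Series of exponential components: λ_sys = Σ λ_i
λ_sys = 0.0000810 + 0.00000152 + 0.00000105 + 0.000195 + 0.000336 + 0.000258 = 8.7257e-04 /h
MTBF = 1 / λ_sys = 1150 h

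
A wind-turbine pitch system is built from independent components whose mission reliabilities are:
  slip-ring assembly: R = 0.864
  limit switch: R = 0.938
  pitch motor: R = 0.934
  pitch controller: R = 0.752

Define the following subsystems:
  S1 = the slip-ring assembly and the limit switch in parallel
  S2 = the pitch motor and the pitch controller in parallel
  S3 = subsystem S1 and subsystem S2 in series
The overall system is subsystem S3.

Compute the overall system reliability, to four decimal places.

Parallel (slip-ring assembly and limit switch): 1 − (1 − 0.864000)(1 − 0.938000) = 0.991568
Parallel (pitch motor and pitch controller): 1 − (1 − 0.934000)(1 − 0.752000) = 0.983632
Series ([0.991568] and [0.983632]): 0.991568 × 0.983632 = 0.9753

0.9753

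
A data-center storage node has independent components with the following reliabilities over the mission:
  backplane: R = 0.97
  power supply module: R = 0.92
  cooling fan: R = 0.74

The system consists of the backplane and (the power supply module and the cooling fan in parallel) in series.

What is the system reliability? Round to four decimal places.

0.9498

Parallel (power supply module and cooling fan): 1 − (1 − 0.920000)(1 − 0.740000) = 0.979200
Series (backplane and [0.979200]): 0.970000 × 0.979200 = 0.9498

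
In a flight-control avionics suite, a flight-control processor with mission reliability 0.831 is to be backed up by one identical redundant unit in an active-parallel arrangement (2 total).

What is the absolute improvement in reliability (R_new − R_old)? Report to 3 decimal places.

R_before = 0.831
R_after = 1 − (1 − 0.831)^2 = 0.971
ΔR = 0.971 − 0.831 = 0.140

0.140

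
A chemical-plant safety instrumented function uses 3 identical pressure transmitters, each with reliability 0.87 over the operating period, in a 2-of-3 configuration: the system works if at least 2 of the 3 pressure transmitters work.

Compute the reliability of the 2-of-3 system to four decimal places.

0.9537

R = Σ_{i=2}^{3} C(3,i) p^i (1−p)^{3−i} with p = 0.87
C(3,2)·0.87^2·0.13^1 = 0.295191
C(3,3)·0.87^3·0.13^0 = 0.658503
Sum = 0.9537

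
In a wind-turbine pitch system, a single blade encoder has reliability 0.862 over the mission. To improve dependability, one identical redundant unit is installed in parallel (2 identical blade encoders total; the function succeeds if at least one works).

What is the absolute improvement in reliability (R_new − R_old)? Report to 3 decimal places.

R_before = 0.862
R_after = 1 − (1 − 0.862)^2 = 0.981
ΔR = 0.981 − 0.862 = 0.119

0.119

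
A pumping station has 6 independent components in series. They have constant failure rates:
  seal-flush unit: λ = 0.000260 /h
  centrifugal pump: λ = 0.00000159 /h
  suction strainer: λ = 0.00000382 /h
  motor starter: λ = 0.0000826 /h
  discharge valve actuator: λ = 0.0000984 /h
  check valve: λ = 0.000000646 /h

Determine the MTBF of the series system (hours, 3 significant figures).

2240

Series of exponential components: λ_sys = Σ λ_i
λ_sys = 0.000260 + 0.00000159 + 0.00000382 + 0.0000826 + 0.0000984 + 0.000000646 = 4.4706e-04 /h
MTBF = 1 / λ_sys = 2240 h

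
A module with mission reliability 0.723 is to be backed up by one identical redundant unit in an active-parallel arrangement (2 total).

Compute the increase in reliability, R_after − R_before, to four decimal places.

0.2003

R_before = 0.723
R_after = 1 − (1 − 0.723)^2 = 0.9233
ΔR = 0.9233 − 0.723 = 0.2003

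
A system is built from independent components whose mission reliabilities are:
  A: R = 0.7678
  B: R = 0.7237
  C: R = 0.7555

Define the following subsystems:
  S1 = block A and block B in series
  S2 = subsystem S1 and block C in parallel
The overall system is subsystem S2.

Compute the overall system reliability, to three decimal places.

Series (A and B): 0.76780 × 0.72370 = 0.55566
Parallel ([0.55566] and C): 1 − (1 − 0.55566)(1 − 0.75550) = 0.891

0.891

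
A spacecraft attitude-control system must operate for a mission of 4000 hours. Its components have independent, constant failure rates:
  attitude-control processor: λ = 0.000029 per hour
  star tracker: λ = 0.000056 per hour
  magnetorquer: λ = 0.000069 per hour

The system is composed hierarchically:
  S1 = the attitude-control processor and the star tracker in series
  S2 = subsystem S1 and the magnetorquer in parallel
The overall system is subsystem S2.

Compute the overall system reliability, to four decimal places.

0.9305

R(attitude-control processor) = exp(−0.000029 × 4000) = 0.890475
R(star tracker) = exp(−0.000056 × 4000) = 0.799315
R(magnetorquer) = exp(−0.000069 × 4000) = 0.758813
Series (attitude-control processor and star tracker): 0.890475 × 0.799315 = 0.711770
Parallel ([0.711770] and magnetorquer): 1 − (1 − 0.711770)(1 − 0.758813) = 0.9305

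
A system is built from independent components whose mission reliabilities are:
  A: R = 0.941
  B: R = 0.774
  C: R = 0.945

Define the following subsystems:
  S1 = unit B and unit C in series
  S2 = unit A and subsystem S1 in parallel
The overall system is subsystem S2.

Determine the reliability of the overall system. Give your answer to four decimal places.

Series (B and C): 0.774000 × 0.945000 = 0.731430
Parallel (A and [0.731430]): 1 − (1 − 0.941000)(1 − 0.731430) = 0.9842

0.9842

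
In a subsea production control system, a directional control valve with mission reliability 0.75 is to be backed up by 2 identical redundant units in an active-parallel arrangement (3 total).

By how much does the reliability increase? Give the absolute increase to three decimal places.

0.234

R_before = 0.75
R_after = 1 − (1 − 0.75)^3 = 0.984
ΔR = 0.984 − 0.75 = 0.234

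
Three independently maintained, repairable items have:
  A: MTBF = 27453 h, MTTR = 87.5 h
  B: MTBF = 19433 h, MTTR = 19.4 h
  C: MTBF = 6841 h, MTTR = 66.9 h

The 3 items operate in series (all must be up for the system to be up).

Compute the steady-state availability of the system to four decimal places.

A(A) = MTBF/(MTBF+MTTR) = 27453/(27453+87.5) = 0.996823
A(B) = MTBF/(MTBF+MTTR) = 19433/(19433+19.4) = 0.999003
A(C) = MTBF/(MTBF+MTTR) = 6841/(6841+66.9) = 0.990315
Series availability: 0.996823 × 0.999003 × 0.990315 = 0.9862

0.9862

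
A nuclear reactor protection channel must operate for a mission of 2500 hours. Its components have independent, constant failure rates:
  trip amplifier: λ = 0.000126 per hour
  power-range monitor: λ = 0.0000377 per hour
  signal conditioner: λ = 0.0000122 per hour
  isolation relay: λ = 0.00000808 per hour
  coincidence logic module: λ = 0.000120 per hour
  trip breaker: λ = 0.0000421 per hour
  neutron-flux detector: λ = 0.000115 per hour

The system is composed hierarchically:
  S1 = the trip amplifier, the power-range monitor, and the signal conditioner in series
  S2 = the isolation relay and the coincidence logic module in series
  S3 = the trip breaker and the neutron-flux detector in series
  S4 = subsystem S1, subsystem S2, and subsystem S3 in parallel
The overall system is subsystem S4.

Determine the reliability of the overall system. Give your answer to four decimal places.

0.9683

R(trip amplifier) = exp(−0.000126 × 2500) = 0.729789
R(power-range monitor) = exp(−0.0000377 × 2500) = 0.910055
R(signal conditioner) = exp(−0.0000122 × 2500) = 0.969960
R(isolation relay) = exp(−0.00000808 × 2500) = 0.980003
R(coincidence logic module) = exp(−0.000120 × 2500) = 0.740818
R(trip breaker) = exp(−0.0000421 × 2500) = 0.900099
R(neutron-flux detector) = exp(−0.000115 × 2500) = 0.750137
Series (trip amplifier, power-range monitor, and signal conditioner): 0.729789 × 0.910055 × 0.969960 = 0.644197
Series (isolation relay and coincidence logic module): 0.980003 × 0.740818 = 0.726004
Series (trip breaker and neutron-flux detector): 0.900099 × 0.750137 = 0.675198
Parallel ([0.644197], [0.726004], and [0.675198]): 1 − (1 − 0.644197)(1 − 0.726004)(1 − 0.675198) = 0.9683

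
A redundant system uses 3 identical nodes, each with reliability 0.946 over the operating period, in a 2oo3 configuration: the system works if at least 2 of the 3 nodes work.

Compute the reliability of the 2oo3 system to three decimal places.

0.992

R = Σ_{i=2}^{3} C(3,i) p^i (1−p)^{3−i} with p = 0.946
C(3,2)·0.946^2·0.054^1 = 0.14498
C(3,3)·0.946^3·0.054^0 = 0.84659
Sum = 0.992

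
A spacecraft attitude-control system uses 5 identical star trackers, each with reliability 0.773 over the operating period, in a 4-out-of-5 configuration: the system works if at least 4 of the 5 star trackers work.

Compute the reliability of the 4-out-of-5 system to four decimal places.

R = Σ_{i=4}^{5} C(5,i) p^i (1−p)^{5−i} with p = 0.773
C(5,4)·0.773^4·0.227^1 = 0.405241
C(5,5)·0.773^5·0.227^0 = 0.275993
Sum = 0.6812

0.6812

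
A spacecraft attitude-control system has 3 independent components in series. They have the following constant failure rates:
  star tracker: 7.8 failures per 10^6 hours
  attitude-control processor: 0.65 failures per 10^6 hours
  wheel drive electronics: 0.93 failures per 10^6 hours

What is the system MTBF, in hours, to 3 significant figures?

Series of exponential components: λ_sys = Σ λ_i
λ_sys = 0.0000078 + 0.00000065 + 0.00000093 = 9.3800e-06 /h
MTBF = 1 / λ_sys = 107000 h

107000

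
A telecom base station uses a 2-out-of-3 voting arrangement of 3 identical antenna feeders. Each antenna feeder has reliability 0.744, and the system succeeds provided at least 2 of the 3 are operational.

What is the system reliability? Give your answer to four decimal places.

R = Σ_{i=2}^{3} C(3,i) p^i (1−p)^{3−i} with p = 0.744
C(3,2)·0.744^2·0.256^1 = 0.425116
C(3,3)·0.744^3·0.256^0 = 0.411831
Sum = 0.8369

0.8369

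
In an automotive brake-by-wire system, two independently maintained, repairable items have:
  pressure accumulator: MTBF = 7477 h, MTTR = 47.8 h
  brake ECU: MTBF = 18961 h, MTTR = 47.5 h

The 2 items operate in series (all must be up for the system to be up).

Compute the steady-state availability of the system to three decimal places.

A(pressure accumulator) = MTBF/(MTBF+MTTR) = 7477/(7477+47.8) = 0.993648
A(brake ECU) = MTBF/(MTBF+MTTR) = 18961/(18961+47.5) = 0.997501
Series availability: 0.993648 × 0.997501 = 0.991

0.991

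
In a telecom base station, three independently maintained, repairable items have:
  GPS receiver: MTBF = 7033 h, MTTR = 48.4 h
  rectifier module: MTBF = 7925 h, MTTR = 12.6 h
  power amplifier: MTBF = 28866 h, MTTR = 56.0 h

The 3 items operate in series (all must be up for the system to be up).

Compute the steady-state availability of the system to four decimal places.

A(GPS receiver) = MTBF/(MTBF+MTTR) = 7033/(7033+48.4) = 0.993165
A(rectifier module) = MTBF/(MTBF+MTTR) = 7925/(7925+12.6) = 0.998413
A(power amplifier) = MTBF/(MTBF+MTTR) = 28866/(28866+56.0) = 0.998064
Series availability: 0.993165 × 0.998413 × 0.998064 = 0.9897

0.9897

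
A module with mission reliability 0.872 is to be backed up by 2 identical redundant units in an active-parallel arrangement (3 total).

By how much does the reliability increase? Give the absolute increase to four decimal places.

0.1259

R_before = 0.872
R_after = 1 − (1 − 0.872)^3 = 0.9979
ΔR = 0.9979 − 0.872 = 0.1259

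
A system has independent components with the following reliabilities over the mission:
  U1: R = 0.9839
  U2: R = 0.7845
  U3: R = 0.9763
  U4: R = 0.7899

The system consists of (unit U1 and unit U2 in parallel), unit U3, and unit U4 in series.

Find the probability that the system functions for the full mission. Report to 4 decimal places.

Parallel (U1 and U2): 1 − (1 − 0.983900)(1 − 0.784500) = 0.996530
Series ([0.996530], U3, and U4): 0.996530 × 0.976300 × 0.789900 = 0.7685

0.7685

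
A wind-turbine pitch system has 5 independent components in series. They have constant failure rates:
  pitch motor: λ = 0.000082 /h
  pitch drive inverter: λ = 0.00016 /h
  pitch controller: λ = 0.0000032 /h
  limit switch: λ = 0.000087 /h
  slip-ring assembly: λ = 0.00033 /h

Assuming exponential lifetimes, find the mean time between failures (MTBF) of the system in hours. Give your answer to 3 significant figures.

Series of exponential components: λ_sys = Σ λ_i
λ_sys = 0.000082 + 0.00016 + 0.0000032 + 0.000087 + 0.00033 = 6.6220e-04 /h
MTBF = 1 / λ_sys = 1510 h

1510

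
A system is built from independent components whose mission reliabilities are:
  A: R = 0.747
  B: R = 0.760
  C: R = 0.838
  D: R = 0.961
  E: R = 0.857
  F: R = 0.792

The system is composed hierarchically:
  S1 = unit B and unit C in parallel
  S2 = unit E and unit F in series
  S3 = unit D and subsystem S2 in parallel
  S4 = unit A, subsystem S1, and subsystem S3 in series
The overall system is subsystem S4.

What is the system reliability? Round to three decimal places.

0.709

Parallel (B and C): 1 − (1 − 0.76000)(1 − 0.83800) = 0.96112
Series (E and F): 0.85700 × 0.79200 = 0.67874
Parallel (D and [0.67874]): 1 − (1 − 0.96100)(1 − 0.67874) = 0.98747
Series (A, [0.96112], and [0.98747]): 0.74700 × 0.96112 × 0.98747 = 0.709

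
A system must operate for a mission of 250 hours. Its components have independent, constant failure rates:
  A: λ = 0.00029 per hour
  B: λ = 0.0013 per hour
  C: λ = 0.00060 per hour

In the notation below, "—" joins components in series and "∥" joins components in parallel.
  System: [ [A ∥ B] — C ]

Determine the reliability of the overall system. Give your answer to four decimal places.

0.8440

R(A) = exp(−0.00029 × 250) = 0.930066
R(B) = exp(−0.0013 × 250) = 0.722527
R(C) = exp(−0.00060 × 250) = 0.860708
Parallel (A and B): 1 − (1 − 0.930066)(1 − 0.722527) = 0.980595
Series ([0.980595] and C): 0.980595 × 0.860708 = 0.8440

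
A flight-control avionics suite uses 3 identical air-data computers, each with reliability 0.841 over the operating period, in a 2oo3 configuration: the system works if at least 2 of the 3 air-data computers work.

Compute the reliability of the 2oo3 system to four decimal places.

R = Σ_{i=2}^{3} C(3,i) p^i (1−p)^{3−i} with p = 0.841
C(3,2)·0.841^2·0.159^1 = 0.337373
C(3,3)·0.841^3·0.159^0 = 0.594823
Sum = 0.9322

0.9322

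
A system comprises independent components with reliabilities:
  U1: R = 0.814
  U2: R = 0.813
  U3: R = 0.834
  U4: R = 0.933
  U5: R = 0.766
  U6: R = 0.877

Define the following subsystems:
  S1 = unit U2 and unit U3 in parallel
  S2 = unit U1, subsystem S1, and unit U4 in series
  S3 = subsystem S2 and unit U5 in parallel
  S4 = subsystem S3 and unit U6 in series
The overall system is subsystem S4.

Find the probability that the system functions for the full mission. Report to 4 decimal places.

0.8228

Parallel (U2 and U3): 1 − (1 − 0.813000)(1 − 0.834000) = 0.968958
Series (U1, [0.968958], and U4): 0.814000 × 0.968958 × 0.933000 = 0.735887
Parallel ([0.735887] and U5): 1 − (1 − 0.735887)(1 − 0.766000) = 0.938198
Series ([0.938198] and U6): 0.938198 × 0.877000 = 0.8228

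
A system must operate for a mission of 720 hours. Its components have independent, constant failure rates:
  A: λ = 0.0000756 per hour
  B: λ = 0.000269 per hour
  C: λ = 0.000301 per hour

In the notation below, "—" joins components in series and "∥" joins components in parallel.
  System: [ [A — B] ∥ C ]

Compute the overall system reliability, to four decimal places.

0.9572

R(A) = exp(−0.0000756 × 720) = 0.947023
R(B) = exp(−0.000269 × 720) = 0.823922
R(C) = exp(−0.000301 × 720) = 0.805155
Series (A and B): 0.947023 × 0.823922 = 0.780273
Parallel ([0.780273] and C): 1 − (1 − 0.780273)(1 − 0.805155) = 0.9572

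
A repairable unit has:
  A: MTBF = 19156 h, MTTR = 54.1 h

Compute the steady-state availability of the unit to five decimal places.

A(A) = MTBF/(MTBF+MTTR) = 19156/(19156+54.1) = 0.99718

0.99718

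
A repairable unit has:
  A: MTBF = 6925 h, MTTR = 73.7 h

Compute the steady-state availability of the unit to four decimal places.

0.9895

A(A) = MTBF/(MTBF+MTTR) = 6925/(6925+73.7) = 0.9895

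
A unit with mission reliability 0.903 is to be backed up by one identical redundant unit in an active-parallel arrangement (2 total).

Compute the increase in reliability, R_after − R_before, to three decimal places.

0.088

R_before = 0.903
R_after = 1 − (1 − 0.903)^2 = 0.991
ΔR = 0.991 − 0.903 = 0.088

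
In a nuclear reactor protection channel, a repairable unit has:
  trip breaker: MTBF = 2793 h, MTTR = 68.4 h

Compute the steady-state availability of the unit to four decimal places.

A(trip breaker) = MTBF/(MTBF+MTTR) = 2793/(2793+68.4) = 0.9761

0.9761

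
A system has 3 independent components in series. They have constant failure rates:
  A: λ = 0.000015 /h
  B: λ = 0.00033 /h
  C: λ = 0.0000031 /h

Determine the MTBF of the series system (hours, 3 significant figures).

2870

Series of exponential components: λ_sys = Σ λ_i
λ_sys = 0.000015 + 0.00033 + 0.0000031 = 3.4810e-04 /h
MTBF = 1 / λ_sys = 2870 h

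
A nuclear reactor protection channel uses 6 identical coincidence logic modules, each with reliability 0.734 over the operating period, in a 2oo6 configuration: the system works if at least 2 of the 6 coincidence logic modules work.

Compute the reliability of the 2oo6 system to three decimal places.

0.994

R = Σ_{i=2}^{6} C(6,i) p^i (1−p)^{6−i} with p = 0.734
C(6,2)·0.734^2·0.266^4 = 0.04046
C(6,3)·0.734^3·0.266^3 = 0.14885
C(6,4)·0.734^4·0.266^2 = 0.30806
C(6,5)·0.734^5·0.266^1 = 0.34003
C(6,6)·0.734^6·0.266^0 = 0.15638
Sum = 0.994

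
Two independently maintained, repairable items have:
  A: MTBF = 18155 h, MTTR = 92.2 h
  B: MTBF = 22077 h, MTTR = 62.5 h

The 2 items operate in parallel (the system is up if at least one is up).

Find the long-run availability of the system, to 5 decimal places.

A(A) = MTBF/(MTBF+MTTR) = 18155/(18155+92.2) = 0.994947
A(B) = MTBF/(MTBF+MTTR) = 22077/(22077+62.5) = 0.997177
Parallel availability: 1 − (1 − 0.994947)(1 − 0.997177) = 0.99999

0.99999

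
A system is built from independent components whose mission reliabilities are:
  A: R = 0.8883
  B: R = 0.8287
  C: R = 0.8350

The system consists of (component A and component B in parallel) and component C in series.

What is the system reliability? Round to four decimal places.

0.8190

Parallel (A and B): 1 − (1 − 0.888300)(1 − 0.828700) = 0.980866
Series ([0.980866] and C): 0.980866 × 0.835000 = 0.8190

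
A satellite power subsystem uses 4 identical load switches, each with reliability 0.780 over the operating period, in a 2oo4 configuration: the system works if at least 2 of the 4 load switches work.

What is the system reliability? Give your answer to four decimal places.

R = Σ_{i=2}^{4} C(4,i) p^i (1−p)^{4−i} with p = 0.780
C(4,2)·0.780^2·0.220^2 = 0.176679
C(4,3)·0.780^3·0.220^1 = 0.417606
C(4,4)·0.780^4·0.220^0 = 0.370151
Sum = 0.9644

0.9644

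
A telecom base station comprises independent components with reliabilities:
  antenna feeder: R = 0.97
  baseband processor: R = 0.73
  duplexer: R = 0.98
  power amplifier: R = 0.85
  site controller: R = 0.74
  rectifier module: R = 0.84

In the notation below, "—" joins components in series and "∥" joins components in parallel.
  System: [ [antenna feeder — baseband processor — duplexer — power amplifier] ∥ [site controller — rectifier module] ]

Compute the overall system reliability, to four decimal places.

0.8448

Series (antenna feeder, baseband processor, duplexer, and power amplifier): 0.970000 × 0.730000 × 0.980000 × 0.850000 = 0.589847
Series (site controller and rectifier module): 0.740000 × 0.840000 = 0.621600
Parallel ([0.589847] and [0.621600]): 1 − (1 − 0.589847)(1 − 0.621600) = 0.8448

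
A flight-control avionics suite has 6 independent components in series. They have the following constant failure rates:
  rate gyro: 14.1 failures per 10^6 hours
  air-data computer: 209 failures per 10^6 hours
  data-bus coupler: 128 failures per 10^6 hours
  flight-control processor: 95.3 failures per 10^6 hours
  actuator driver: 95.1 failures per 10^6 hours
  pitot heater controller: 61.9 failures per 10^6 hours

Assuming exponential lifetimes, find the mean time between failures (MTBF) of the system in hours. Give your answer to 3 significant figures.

1660

Series of exponential components: λ_sys = Σ λ_i
λ_sys = 0.0000141 + 0.000209 + 0.000128 + 0.0000953 + 0.0000951 + 0.0000619 = 6.0340e-04 /h
MTBF = 1 / λ_sys = 1660 h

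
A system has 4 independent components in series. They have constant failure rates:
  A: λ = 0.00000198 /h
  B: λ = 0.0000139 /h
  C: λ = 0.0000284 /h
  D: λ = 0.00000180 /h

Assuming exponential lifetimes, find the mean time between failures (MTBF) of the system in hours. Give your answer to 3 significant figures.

21700

Series of exponential components: λ_sys = Σ λ_i
λ_sys = 0.00000198 + 0.0000139 + 0.0000284 + 0.00000180 = 4.6080e-05 /h
MTBF = 1 / λ_sys = 21700 h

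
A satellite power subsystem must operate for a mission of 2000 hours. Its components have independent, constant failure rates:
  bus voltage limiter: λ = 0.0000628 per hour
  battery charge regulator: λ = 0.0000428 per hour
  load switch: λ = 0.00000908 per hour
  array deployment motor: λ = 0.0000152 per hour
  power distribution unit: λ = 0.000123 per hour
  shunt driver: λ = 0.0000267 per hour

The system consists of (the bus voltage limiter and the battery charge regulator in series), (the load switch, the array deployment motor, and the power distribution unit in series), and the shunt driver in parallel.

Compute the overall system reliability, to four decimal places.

R(bus voltage limiter) = exp(−0.0000628 × 2000) = 0.881968
R(battery charge regulator) = exp(−0.0000428 × 2000) = 0.917961
R(load switch) = exp(−0.00000908 × 2000) = 0.982004
R(array deployment motor) = exp(−0.0000152 × 2000) = 0.970057
R(power distribution unit) = exp(−0.000123 × 2000) = 0.781922
R(shunt driver) = exp(−0.0000267 × 2000) = 0.948001
Series (bus voltage limiter and battery charge regulator): 0.881968 × 0.917961 = 0.809612
Series (load switch, array deployment motor, and power distribution unit): 0.982004 × 0.970057 × 0.781922 = 0.744859
Parallel ([0.809612], [0.744859], and shunt driver): 1 − (1 − 0.809612)(1 − 0.744859)(1 − 0.948001) = 0.9975

0.9975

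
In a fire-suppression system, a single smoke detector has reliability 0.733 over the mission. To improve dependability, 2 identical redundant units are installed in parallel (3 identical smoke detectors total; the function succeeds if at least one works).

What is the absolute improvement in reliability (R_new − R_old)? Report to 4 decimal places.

0.2480

R_before = 0.733
R_after = 1 − (1 − 0.733)^3 = 0.9810
ΔR = 0.9810 − 0.733 = 0.2480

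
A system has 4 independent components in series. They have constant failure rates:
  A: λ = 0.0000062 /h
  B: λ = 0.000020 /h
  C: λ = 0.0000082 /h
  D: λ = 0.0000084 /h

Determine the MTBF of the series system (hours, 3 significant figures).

Series of exponential components: λ_sys = Σ λ_i
λ_sys = 0.0000062 + 0.000020 + 0.0000082 + 0.0000084 = 4.2800e-05 /h
MTBF = 1 / λ_sys = 23400 h

23400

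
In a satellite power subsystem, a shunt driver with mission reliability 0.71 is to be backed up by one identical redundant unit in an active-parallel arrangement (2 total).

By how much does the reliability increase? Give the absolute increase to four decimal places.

0.2059

R_before = 0.71
R_after = 1 − (1 − 0.71)^2 = 0.9159
ΔR = 0.9159 − 0.71 = 0.2059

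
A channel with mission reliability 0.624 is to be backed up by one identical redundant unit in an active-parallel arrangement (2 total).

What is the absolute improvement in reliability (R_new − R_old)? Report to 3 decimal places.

0.235

R_before = 0.624
R_after = 1 − (1 − 0.624)^2 = 0.859
ΔR = 0.859 − 0.624 = 0.235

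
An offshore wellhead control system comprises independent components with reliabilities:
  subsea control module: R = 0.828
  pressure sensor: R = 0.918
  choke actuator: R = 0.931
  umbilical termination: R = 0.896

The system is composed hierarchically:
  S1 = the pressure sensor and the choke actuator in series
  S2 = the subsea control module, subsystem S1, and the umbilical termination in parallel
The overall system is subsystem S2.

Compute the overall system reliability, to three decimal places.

0.997

Series (pressure sensor and choke actuator): 0.91800 × 0.93100 = 0.85466
Parallel (subsea control module, [0.85466], and umbilical termination): 1 − (1 − 0.82800)(1 − 0.85466)(1 − 0.89600) = 0.997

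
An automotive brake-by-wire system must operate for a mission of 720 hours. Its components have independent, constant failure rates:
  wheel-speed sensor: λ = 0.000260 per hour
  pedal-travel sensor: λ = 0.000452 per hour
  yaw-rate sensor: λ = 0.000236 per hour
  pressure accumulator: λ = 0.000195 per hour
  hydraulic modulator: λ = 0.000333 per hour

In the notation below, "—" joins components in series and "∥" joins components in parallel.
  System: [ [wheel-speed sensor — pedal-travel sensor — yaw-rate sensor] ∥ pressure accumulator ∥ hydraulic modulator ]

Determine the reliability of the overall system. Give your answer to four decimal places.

0.9862

R(wheel-speed sensor) = exp(−0.000260 × 720) = 0.829278
R(pedal-travel sensor) = exp(−0.000452 × 720) = 0.722210
R(yaw-rate sensor) = exp(−0.000236 × 720) = 0.843732
R(pressure accumulator) = exp(−0.000195 × 720) = 0.869011
R(hydraulic modulator) = exp(−0.000333 × 720) = 0.786817
Series (wheel-speed sensor, pedal-travel sensor, and yaw-rate sensor): 0.829278 × 0.722210 × 0.843732 = 0.505322
Parallel ([0.505322], pressure accumulator, and hydraulic modulator): 1 − (1 − 0.505322)(1 − 0.869011)(1 − 0.786817) = 0.9862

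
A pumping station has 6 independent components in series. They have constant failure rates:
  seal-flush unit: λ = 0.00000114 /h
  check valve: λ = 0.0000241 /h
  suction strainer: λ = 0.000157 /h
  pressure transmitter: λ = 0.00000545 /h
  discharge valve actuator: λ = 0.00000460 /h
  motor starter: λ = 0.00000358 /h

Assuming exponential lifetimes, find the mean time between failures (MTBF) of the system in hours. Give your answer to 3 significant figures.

Series of exponential components: λ_sys = Σ λ_i
λ_sys = 0.00000114 + 0.0000241 + 0.000157 + 0.00000545 + 0.00000460 + 0.00000358 = 1.9587e-04 /h
MTBF = 1 / λ_sys = 5110 h

5110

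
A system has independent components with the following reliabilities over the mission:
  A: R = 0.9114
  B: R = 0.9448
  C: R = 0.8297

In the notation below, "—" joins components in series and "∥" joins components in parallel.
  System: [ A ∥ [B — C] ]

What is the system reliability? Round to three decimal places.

0.981

Series (B and C): 0.94480 × 0.82970 = 0.78390
Parallel (A and [0.78390]): 1 − (1 − 0.91140)(1 − 0.78390) = 0.981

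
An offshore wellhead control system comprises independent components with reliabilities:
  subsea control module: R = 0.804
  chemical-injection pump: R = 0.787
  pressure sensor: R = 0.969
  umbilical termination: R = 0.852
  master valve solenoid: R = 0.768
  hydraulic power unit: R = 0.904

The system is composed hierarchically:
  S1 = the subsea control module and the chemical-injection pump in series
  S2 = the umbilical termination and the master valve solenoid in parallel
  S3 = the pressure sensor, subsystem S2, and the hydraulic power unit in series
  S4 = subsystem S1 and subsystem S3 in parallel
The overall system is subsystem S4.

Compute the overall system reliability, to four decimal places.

0.9434

Series (subsea control module and chemical-injection pump): 0.804000 × 0.787000 = 0.632748
Parallel (umbilical termination and master valve solenoid): 1 − (1 − 0.852000)(1 − 0.768000) = 0.965664
Series (pressure sensor, [0.965664], and hydraulic power unit): 0.969000 × 0.965664 × 0.904000 = 0.845898
Parallel ([0.632748] and [0.845898]): 1 − (1 − 0.632748)(1 − 0.845898) = 0.9434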